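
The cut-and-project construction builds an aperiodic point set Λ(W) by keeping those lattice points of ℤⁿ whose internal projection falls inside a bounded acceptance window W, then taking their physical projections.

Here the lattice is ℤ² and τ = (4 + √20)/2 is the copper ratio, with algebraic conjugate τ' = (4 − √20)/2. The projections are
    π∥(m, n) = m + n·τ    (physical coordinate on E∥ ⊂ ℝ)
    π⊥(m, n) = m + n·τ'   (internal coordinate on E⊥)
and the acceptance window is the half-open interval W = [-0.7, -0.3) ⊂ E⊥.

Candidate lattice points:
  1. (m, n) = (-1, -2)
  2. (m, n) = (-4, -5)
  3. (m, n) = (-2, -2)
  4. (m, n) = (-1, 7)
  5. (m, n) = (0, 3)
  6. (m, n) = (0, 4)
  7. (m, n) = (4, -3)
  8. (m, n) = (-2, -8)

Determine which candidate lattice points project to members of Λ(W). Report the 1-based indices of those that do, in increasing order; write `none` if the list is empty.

τ' = (4−√20)/2 ≈ -0.23607.
#1 (-1,-2): internal coord -1 + (-2)·τ' = -0.52786; -0.52786 ∈ [-0.7, -0.3) → IN Λ
#2 (-4,-5): internal coord -4 + (-5)·τ' = -2.81966; -2.81966 ∉ [-0.7, -0.3) → out
#3 (-2,-2): internal coord -2 + (-2)·τ' = -1.52786; -1.52786 ∉ [-0.7, -0.3) → out
#4 (-1,7): internal coord -1 + (7)·τ' = -2.65248; -2.65248 ∉ [-0.7, -0.3) → out
#5 (0,3): internal coord 0 + (3)·τ' = -0.70820; -0.70820 ∉ [-0.7, -0.3) → out
#6 (0,4): internal coord 0 + (4)·τ' = -0.94427; -0.94427 ∉ [-0.7, -0.3) → out
#7 (4,-3): internal coord 4 + (-3)·τ' = +4.70820; +4.70820 ∉ [-0.7, -0.3) → out
#8 (-2,-8): internal coord -2 + (-8)·τ' = -0.11146; -0.11146 ∉ [-0.7, -0.3) → out

1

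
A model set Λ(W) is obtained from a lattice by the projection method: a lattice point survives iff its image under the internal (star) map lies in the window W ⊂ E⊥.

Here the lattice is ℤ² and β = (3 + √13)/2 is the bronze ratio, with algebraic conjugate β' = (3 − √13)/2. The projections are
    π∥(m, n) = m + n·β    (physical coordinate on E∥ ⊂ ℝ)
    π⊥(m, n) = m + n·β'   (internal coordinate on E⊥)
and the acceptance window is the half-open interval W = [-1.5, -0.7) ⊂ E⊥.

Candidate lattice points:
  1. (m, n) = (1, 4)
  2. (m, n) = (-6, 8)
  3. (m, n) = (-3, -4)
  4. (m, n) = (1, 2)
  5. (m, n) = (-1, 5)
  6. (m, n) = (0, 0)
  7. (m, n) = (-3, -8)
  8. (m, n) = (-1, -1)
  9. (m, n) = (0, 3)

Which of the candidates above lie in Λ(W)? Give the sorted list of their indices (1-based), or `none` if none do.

Numerically β ≈ 3.30278 and β' = −1/β ≈ -0.30278.
#1 (1,4): internal coord 1 + (4)·β' = -0.21110; -0.21110 ∉ [-1.5, -0.7) → out
#2 (-6,8): internal coord -6 + (8)·β' = -8.42221; -8.42221 ∉ [-1.5, -0.7) → out
#3 (-3,-4): internal coord -3 + (-4)·β' = -1.78890; -1.78890 ∉ [-1.5, -0.7) → out
#4 (1,2): internal coord 1 + (2)·β' = +0.39445; +0.39445 ∉ [-1.5, -0.7) → out
#5 (-1,5): internal coord -1 + (5)·β' = -2.51388; -2.51388 ∉ [-1.5, -0.7) → out
#6 (0,0): internal coord 0 + (0)·β' = +0.00000; +0.00000 ∉ [-1.5, -0.7) → out
#7 (-3,-8): internal coord -3 + (-8)·β' = -0.57779; -0.57779 ∉ [-1.5, -0.7) → out
#8 (-1,-1): internal coord -1 + (-1)·β' = -0.69722; -0.69722 ∉ [-1.5, -0.7) → out
#9 (0,3): internal coord 0 + (3)·β' = -0.90833; -0.90833 ∈ [-1.5, -0.7) → IN Λ

9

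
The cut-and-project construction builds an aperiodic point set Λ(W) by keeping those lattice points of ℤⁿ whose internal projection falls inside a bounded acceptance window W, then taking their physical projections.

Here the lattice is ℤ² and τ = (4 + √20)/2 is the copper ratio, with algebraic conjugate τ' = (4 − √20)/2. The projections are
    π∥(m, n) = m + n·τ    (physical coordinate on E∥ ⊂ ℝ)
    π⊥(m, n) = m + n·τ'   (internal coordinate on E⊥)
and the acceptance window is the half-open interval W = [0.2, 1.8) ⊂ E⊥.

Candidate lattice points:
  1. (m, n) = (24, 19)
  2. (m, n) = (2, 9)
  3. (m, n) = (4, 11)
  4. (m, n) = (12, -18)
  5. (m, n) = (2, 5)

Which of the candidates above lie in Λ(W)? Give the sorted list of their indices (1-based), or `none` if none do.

3, 5

Compute τ' = (4−√20)/2 = -0.2361, so π⊥(m,n) = m -0.2361·n.
candidate 1: (m,n)=(24,19) → π∥ = 24+19·τ ≈ 104.4853, π⊥ = 24+19·τ' ≈ 19.5147 ∉ [0.2, 1.8) ⇒ out
candidate 2: (m,n)=(2,9) → π∥ = 2+9·τ ≈ 40.1246, π⊥ = 2+9·τ' ≈ -0.1246 ∉ [0.2, 1.8) ⇒ out
candidate 3: (m,n)=(4,11) → π∥ = 4+11·τ ≈ 50.5967, π⊥ = 4+11·τ' ≈ 1.4033 ∈ [0.2, 1.8) ⇒ IN Λ
candidate 4: (m,n)=(12,-18) → π∥ = 12-18·τ ≈ -64.2492, π⊥ = 12-18·τ' ≈ 16.2492 ∉ [0.2, 1.8) ⇒ out
candidate 5: (m,n)=(2,5) → π∥ = 2+5·τ ≈ 23.1803, π⊥ = 2+5·τ' ≈ 0.8197 ∈ [0.2, 1.8) ⇒ IN Λ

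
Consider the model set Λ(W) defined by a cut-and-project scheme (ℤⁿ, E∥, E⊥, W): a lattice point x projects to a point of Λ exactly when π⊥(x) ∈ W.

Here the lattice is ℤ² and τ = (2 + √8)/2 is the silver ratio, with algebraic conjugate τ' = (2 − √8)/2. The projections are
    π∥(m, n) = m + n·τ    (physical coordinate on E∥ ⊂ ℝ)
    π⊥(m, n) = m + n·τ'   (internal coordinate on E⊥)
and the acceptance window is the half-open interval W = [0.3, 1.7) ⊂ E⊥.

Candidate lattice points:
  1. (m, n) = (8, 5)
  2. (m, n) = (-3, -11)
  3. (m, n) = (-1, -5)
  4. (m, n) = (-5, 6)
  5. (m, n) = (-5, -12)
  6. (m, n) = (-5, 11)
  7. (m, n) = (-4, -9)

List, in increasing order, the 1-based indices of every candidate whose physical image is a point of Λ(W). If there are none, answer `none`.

Numerically τ ≈ 2.414214 and τ' = −1/τ ≈ -0.414214.
#1 (8,5): internal coord 8 + (5)·τ' = +5.928932; +5.928932 ∉ [0.3, 1.7) → out
#2 (-3,-11): internal coord -3 + (-11)·τ' = +1.556349; +1.556349 ∈ [0.3, 1.7) → IN Λ
#3 (-1,-5): internal coord -1 + (-5)·τ' = +1.071068; +1.071068 ∈ [0.3, 1.7) → IN Λ
#4 (-5,6): internal coord -5 + (6)·τ' = -7.485281; -7.485281 ∉ [0.3, 1.7) → out
#5 (-5,-12): internal coord -5 + (-12)·τ' = -0.029437; -0.029437 ∉ [0.3, 1.7) → out
#6 (-5,11): internal coord -5 + (11)·τ' = -9.556349; -9.556349 ∉ [0.3, 1.7) → out
#7 (-4,-9): internal coord -4 + (-9)·τ' = -0.272078; -0.272078 ∉ [0.3, 1.7) → out

2, 3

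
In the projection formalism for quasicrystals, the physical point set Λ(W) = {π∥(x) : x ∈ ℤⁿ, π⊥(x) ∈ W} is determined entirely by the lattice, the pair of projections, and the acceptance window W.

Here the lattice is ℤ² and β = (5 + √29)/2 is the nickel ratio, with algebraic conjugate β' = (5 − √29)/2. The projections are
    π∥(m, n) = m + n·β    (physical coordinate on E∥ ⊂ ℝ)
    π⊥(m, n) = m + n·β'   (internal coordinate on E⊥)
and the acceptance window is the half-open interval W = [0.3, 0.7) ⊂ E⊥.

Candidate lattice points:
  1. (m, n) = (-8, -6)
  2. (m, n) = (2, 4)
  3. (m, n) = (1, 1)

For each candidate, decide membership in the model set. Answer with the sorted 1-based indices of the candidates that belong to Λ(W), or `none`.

Compute β' = (5−√29)/2 = -0.1926, so π⊥(m,n) = m -0.1926·n.
[1] lift (-8,-6): star map gives -6.8445; window check 0.3 ≤ -6.8445 < 0.7 is false → out
[2] lift (2,4): star map gives 1.2297; window check 0.3 ≤ 1.2297 < 0.7 is false → out
[3] lift (1,1): star map gives 0.8074; window check 0.3 ≤ 0.8074 < 0.7 is false → out

none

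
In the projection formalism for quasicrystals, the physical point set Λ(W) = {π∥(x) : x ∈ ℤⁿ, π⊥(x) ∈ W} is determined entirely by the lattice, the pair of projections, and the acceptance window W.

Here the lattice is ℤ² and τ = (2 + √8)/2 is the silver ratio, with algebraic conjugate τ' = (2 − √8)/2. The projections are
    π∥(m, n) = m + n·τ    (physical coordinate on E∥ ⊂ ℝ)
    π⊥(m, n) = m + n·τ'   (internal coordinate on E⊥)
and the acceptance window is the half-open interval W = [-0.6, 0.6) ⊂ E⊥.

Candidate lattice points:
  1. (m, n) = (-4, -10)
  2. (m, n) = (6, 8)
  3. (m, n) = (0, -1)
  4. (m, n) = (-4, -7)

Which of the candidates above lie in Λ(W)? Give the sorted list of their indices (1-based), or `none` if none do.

1, 3

Compute τ' = (2−√8)/2 = -0.4142, so π⊥(m,n) = m -0.4142·n.
#1 (-4,-10): internal coord -4 + (-10)·τ' = +0.1421; +0.1421 ∈ [-0.6, 0.6) → IN Λ
#2 (6,8): internal coord 6 + (8)·τ' = +2.6863; +2.6863 ∉ [-0.6, 0.6) → out
#3 (0,-1): internal coord 0 + (-1)·τ' = +0.4142; +0.4142 ∈ [-0.6, 0.6) → IN Λ
#4 (-4,-7): internal coord -4 + (-7)·τ' = -1.1005; -1.1005 ∉ [-0.6, 0.6) → out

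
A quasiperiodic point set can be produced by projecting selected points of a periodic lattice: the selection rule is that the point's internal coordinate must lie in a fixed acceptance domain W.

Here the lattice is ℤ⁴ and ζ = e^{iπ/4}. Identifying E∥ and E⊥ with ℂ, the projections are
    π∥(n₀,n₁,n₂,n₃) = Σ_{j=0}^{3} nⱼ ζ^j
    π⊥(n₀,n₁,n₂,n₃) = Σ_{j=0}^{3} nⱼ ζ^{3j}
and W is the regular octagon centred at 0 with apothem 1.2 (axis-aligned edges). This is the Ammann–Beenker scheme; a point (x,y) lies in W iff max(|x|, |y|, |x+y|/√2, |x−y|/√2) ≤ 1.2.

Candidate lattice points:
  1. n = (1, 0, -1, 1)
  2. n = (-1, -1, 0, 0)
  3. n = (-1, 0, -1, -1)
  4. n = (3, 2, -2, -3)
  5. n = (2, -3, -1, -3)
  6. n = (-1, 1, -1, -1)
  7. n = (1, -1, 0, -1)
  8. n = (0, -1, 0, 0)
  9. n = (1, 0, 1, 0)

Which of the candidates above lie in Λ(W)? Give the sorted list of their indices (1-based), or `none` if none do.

With ζ = e^{iπ/4} the internal vectors are ζ^0,ζ^3,ζ^6,ζ^9.
candidate 1: n = (1, 0, -1, 1) → π⊥ ≈ (+1.707107, +1.707107); max(|x|,|y|,|x±y|/√2) = 2.414214 > 1.2 ⇒ ∉ W
candidate 2: n = (-1, -1, 0, 0) → π⊥ ≈ (-0.292893, -0.707107); max(|x|,|y|,|x±y|/√2) = 0.707107 ≤ 1.2 ⇒ ∈ W
candidate 3: n = (-1, 0, -1, -1) → π⊥ ≈ (-1.707107, +0.292893); max(|x|,|y|,|x±y|/√2) = 1.707107 > 1.2 ⇒ ∉ W
candidate 4: n = (3, 2, -2, -3) → π⊥ ≈ (-0.535534, +1.292893); max(|x|,|y|,|x±y|/√2) = 1.292893 > 1.2 ⇒ ∉ W
candidate 5: n = (2, -3, -1, -3) → π⊥ ≈ (+2.000000, -3.242641); max(|x|,|y|,|x±y|/√2) = 3.707107 > 1.2 ⇒ ∉ W
candidate 6: n = (-1, 1, -1, -1) → π⊥ ≈ (-2.414214, +1.000000); max(|x|,|y|,|x±y|/√2) = 2.414214 > 1.2 ⇒ ∉ W
candidate 7: n = (1, -1, 0, -1) → π⊥ ≈ (+1.000000, -1.414214); max(|x|,|y|,|x±y|/√2) = 1.707107 > 1.2 ⇒ ∉ W
candidate 8: n = (0, -1, 0, 0) → π⊥ ≈ (+0.707107, -0.707107); max(|x|,|y|,|x±y|/√2) = 1.000000 ≤ 1.2 ⇒ ∈ W
candidate 9: n = (1, 0, 1, 0) → π⊥ ≈ (+1.000000, -1.000000); max(|x|,|y|,|x±y|/√2) = 1.414214 > 1.2 ⇒ ∉ W

2, 8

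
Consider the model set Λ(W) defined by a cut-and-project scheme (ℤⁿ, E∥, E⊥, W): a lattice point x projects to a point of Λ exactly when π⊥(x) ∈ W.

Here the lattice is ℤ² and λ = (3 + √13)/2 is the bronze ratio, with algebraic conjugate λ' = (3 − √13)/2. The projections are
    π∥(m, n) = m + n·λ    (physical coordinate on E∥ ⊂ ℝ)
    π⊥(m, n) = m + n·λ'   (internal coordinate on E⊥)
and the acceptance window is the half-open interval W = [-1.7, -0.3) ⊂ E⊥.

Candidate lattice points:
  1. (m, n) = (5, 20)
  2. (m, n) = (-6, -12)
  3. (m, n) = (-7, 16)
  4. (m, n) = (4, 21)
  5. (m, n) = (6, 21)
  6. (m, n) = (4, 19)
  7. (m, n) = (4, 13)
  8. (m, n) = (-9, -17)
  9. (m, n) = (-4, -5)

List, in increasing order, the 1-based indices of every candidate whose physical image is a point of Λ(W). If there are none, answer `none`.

1, 5

λ' = (3−√13)/2 ≈ -0.30278.
#1 (5,20): internal coord 5 + (20)·λ' = -1.05551; -1.05551 ∈ [-1.7, -0.3) → IN Λ
#2 (-6,-12): internal coord -6 + (-12)·λ' = -2.36669; -2.36669 ∉ [-1.7, -0.3) → out
#3 (-7,16): internal coord -7 + (16)·λ' = -11.84441; -11.84441 ∉ [-1.7, -0.3) → out
#4 (4,21): internal coord 4 + (21)·λ' = -2.35829; -2.35829 ∉ [-1.7, -0.3) → out
#5 (6,21): internal coord 6 + (21)·λ' = -0.35829; -0.35829 ∈ [-1.7, -0.3) → IN Λ
#6 (4,19): internal coord 4 + (19)·λ' = -1.75274; -1.75274 ∉ [-1.7, -0.3) → out
#7 (4,13): internal coord 4 + (13)·λ' = +0.06392; +0.06392 ∉ [-1.7, -0.3) → out
#8 (-9,-17): internal coord -9 + (-17)·λ' = -3.85281; -3.85281 ∉ [-1.7, -0.3) → out
#9 (-4,-5): internal coord -4 + (-5)·λ' = -2.48612; -2.48612 ∉ [-1.7, -0.3) → out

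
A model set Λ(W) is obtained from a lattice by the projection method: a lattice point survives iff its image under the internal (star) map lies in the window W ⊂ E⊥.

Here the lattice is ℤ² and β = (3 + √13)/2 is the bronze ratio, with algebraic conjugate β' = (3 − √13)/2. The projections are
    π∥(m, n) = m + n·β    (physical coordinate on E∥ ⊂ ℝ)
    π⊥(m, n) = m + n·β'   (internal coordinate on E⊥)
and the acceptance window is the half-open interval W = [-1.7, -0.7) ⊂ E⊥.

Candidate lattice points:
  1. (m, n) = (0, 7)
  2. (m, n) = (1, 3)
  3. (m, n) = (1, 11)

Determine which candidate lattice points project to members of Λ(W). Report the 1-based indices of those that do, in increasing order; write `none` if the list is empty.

Numerically β ≈ 3.3028 and β' = −1/β ≈ -0.3028.
[1] lift (0,7): star map gives -2.1194; window check -1.7 ≤ -2.1194 < -0.7 is false → out
[2] lift (1,3): star map gives 0.0917; window check -1.7 ≤ 0.0917 < -0.7 is false → out
[3] lift (1,11): star map gives -2.3305; window check -1.7 ≤ -2.3305 < -0.7 is false → out

none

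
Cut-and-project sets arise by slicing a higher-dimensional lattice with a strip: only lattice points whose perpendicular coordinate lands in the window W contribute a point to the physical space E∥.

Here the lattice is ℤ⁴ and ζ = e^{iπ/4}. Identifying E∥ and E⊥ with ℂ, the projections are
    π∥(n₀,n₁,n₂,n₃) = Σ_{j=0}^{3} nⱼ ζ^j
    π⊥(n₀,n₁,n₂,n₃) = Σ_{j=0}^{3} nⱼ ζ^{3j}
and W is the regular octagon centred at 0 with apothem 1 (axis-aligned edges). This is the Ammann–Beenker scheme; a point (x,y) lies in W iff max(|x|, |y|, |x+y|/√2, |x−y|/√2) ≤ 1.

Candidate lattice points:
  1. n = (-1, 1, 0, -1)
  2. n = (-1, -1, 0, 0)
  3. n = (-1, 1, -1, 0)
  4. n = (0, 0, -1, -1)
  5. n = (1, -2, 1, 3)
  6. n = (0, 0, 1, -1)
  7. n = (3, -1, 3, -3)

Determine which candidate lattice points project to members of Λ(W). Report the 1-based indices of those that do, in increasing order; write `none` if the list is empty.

2, 4

With ζ = e^{iπ/4} the internal vectors are ζ^0,ζ^3,ζ^6,ζ^9.
candidate 1: n = (-1, 1, 0, -1) → π⊥ ≈ (-2.41421, +0.00000); max(|x|,|y|,|x±y|/√2) = 2.41421 > 1 ⇒ ∉ W
candidate 2: n = (-1, -1, 0, 0) → π⊥ ≈ (-0.29289, -0.70711); max(|x|,|y|,|x±y|/√2) = 0.70711 ≤ 1 ⇒ ∈ W
candidate 3: n = (-1, 1, -1, 0) → π⊥ ≈ (-1.70711, +1.70711); max(|x|,|y|,|x±y|/√2) = 2.41421 > 1 ⇒ ∉ W
candidate 4: n = (0, 0, -1, -1) → π⊥ ≈ (-0.70711, +0.29289); max(|x|,|y|,|x±y|/√2) = 0.70711 ≤ 1 ⇒ ∈ W
candidate 5: n = (1, -2, 1, 3) → π⊥ ≈ (+4.53553, -0.29289); max(|x|,|y|,|x±y|/√2) = 4.53553 > 1 ⇒ ∉ W
candidate 6: n = (0, 0, 1, -1) → π⊥ ≈ (-0.70711, -1.70711); max(|x|,|y|,|x±y|/√2) = 1.70711 > 1 ⇒ ∉ W
candidate 7: n = (3, -1, 3, -3) → π⊥ ≈ (+1.58579, -5.82843); max(|x|,|y|,|x±y|/√2) = 5.82843 > 1 ⇒ ∉ W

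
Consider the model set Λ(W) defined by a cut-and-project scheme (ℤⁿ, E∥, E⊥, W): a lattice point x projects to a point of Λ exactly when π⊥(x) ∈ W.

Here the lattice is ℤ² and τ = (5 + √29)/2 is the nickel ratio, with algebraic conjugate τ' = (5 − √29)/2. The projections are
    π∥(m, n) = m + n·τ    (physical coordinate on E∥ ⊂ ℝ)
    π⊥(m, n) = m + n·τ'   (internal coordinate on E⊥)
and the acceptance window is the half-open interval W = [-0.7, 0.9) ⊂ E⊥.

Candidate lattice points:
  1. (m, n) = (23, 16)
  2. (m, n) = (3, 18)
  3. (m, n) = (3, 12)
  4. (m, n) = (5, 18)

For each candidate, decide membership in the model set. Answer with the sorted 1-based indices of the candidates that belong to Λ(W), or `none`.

Numerically τ ≈ 5.19258 and τ' = −1/τ ≈ -0.19258.
#1 (23,16): internal coord 23 + (16)·τ' = +19.91868; +19.91868 ∉ [-0.7, 0.9) → out
#2 (3,18): internal coord 3 + (18)·τ' = -0.46648; -0.46648 ∈ [-0.7, 0.9) → IN Λ
#3 (3,12): internal coord 3 + (12)·τ' = +0.68901; +0.68901 ∈ [-0.7, 0.9) → IN Λ
#4 (5,18): internal coord 5 + (18)·τ' = +1.53352; +1.53352 ∉ [-0.7, 0.9) → out

2, 3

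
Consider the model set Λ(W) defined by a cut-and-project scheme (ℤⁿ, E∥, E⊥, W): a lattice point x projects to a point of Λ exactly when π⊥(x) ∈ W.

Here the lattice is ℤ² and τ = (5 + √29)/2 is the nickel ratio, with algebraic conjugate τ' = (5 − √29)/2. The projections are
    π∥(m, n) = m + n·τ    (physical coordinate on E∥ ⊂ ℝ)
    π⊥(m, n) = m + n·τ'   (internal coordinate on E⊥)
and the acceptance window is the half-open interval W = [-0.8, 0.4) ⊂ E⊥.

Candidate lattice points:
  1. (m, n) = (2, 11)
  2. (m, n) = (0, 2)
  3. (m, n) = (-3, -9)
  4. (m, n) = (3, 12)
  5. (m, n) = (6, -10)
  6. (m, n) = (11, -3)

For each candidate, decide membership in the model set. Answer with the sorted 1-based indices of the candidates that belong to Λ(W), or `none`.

1, 2

τ' = (5−√29)/2 ≈ -0.1926.
[1] lift (2,11): star map gives -0.1184; window check -0.8 ≤ -0.1184 < 0.4 is true → IN Λ
[2] lift (0,2): star map gives -0.3852; window check -0.8 ≤ -0.3852 < 0.4 is true → IN Λ
[3] lift (-3,-9): star map gives -1.2668; window check -0.8 ≤ -1.2668 < 0.4 is false → out
[4] lift (3,12): star map gives 0.6890; window check -0.8 ≤ 0.6890 < 0.4 is false → out
[5] lift (6,-10): star map gives 7.9258; window check -0.8 ≤ 7.9258 < 0.4 is false → out
[6] lift (11,-3): star map gives 11.5777; window check -0.8 ≤ 11.5777 < 0.4 is false → out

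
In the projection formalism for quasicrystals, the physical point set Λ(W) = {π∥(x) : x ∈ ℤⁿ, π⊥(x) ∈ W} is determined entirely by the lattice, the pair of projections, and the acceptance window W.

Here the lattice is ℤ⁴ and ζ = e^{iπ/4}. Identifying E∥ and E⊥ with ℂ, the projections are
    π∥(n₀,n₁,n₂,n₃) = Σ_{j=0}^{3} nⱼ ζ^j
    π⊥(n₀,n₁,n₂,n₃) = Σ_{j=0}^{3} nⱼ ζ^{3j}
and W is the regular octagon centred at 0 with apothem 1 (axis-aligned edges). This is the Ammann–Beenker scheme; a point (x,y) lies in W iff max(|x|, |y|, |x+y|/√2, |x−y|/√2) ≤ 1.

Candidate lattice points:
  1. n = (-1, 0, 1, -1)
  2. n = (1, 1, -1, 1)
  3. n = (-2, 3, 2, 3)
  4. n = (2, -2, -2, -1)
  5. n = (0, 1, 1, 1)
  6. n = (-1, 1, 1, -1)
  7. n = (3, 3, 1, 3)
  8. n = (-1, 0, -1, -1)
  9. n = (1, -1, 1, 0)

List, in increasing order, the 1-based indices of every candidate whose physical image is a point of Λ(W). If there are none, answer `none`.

5

π⊥(n) = n₀ + n₁ζ³ + n₂ζ⁶ + n₃ζ⁹ where ζ = e^{iπ/4}.
candidate 1: n = (-1, 0, 1, -1) → π⊥ ≈ (-1.7071, -1.7071); max(|x|,|y|,|x±y|/√2) = 2.4142 > 1 ⇒ ∉ W
candidate 2: n = (1, 1, -1, 1) → π⊥ ≈ (+1.0000, +2.4142); max(|x|,|y|,|x±y|/√2) = 2.4142 > 1 ⇒ ∉ W
candidate 3: n = (-2, 3, 2, 3) → π⊥ ≈ (-2.0000, +2.2426); max(|x|,|y|,|x±y|/√2) = 3.0000 > 1 ⇒ ∉ W
candidate 4: n = (2, -2, -2, -1) → π⊥ ≈ (+2.7071, -0.1213); max(|x|,|y|,|x±y|/√2) = 2.7071 > 1 ⇒ ∉ W
candidate 5: n = (0, 1, 1, 1) → π⊥ ≈ (+0.0000, +0.4142); max(|x|,|y|,|x±y|/√2) = 0.4142 ≤ 1 ⇒ ∈ W
candidate 6: n = (-1, 1, 1, -1) → π⊥ ≈ (-2.4142, -1.0000); max(|x|,|y|,|x±y|/√2) = 2.4142 > 1 ⇒ ∉ W
candidate 7: n = (3, 3, 1, 3) → π⊥ ≈ (+3.0000, +3.2426); max(|x|,|y|,|x±y|/√2) = 4.4142 > 1 ⇒ ∉ W
candidate 8: n = (-1, 0, -1, -1) → π⊥ ≈ (-1.7071, +0.2929); max(|x|,|y|,|x±y|/√2) = 1.7071 > 1 ⇒ ∉ W
candidate 9: n = (1, -1, 1, 0) → π⊥ ≈ (+1.7071, -1.7071); max(|x|,|y|,|x±y|/√2) = 2.4142 > 1 ⇒ ∉ W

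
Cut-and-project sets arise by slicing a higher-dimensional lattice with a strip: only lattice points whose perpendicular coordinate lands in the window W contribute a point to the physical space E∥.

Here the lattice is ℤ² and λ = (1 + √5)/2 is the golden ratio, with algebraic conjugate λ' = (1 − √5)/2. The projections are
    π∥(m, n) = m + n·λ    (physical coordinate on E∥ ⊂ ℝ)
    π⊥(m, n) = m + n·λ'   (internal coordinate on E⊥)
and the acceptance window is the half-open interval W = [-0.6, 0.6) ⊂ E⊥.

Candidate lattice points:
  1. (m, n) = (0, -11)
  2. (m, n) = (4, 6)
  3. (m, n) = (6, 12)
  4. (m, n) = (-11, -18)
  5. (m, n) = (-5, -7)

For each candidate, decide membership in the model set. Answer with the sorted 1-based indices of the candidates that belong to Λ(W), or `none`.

2, 4

λ' = (1−√5)/2 ≈ -0.618034.
#1 (0,-11): internal coord 0 + (-11)·λ' = +6.798374; +6.798374 ∉ [-0.6, 0.6) → out
#2 (4,6): internal coord 4 + (6)·λ' = +0.291796; +0.291796 ∈ [-0.6, 0.6) → IN Λ
#3 (6,12): internal coord 6 + (12)·λ' = -1.416408; -1.416408 ∉ [-0.6, 0.6) → out
#4 (-11,-18): internal coord -11 + (-18)·λ' = +0.124612; +0.124612 ∈ [-0.6, 0.6) → IN Λ
#5 (-5,-7): internal coord -5 + (-7)·λ' = -0.673762; -0.673762 ∉ [-0.6, 0.6) → out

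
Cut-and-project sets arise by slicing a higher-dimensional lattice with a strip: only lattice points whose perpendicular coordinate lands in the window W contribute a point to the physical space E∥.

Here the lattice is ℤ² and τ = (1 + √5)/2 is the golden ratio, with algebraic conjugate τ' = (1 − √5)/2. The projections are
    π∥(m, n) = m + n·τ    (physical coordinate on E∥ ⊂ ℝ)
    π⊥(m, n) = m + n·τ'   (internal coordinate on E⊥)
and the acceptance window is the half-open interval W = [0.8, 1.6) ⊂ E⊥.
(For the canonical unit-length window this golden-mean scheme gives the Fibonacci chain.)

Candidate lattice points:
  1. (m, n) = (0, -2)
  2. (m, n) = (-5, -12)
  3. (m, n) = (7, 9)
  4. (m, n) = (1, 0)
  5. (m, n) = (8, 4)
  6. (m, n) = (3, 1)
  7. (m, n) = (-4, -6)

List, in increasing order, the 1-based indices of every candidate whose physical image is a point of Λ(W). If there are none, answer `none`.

1, 3, 4

Numerically τ ≈ 1.61803 and τ' = −1/τ ≈ -0.61803.
#1 (0,-2): internal coord 0 + (-2)·τ' = +1.23607; +1.23607 ∈ [0.8, 1.6) → IN Λ
#2 (-5,-12): internal coord -5 + (-12)·τ' = +2.41641; +2.41641 ∉ [0.8, 1.6) → out
#3 (7,9): internal coord 7 + (9)·τ' = +1.43769; +1.43769 ∈ [0.8, 1.6) → IN Λ
#4 (1,0): internal coord 1 + (0)·τ' = +1.00000; +1.00000 ∈ [0.8, 1.6) → IN Λ
#5 (8,4): internal coord 8 + (4)·τ' = +5.52786; +5.52786 ∉ [0.8, 1.6) → out
#6 (3,1): internal coord 3 + (1)·τ' = +2.38197; +2.38197 ∉ [0.8, 1.6) → out
#7 (-4,-6): internal coord -4 + (-6)·τ' = -0.29180; -0.29180 ∉ [0.8, 1.6) → out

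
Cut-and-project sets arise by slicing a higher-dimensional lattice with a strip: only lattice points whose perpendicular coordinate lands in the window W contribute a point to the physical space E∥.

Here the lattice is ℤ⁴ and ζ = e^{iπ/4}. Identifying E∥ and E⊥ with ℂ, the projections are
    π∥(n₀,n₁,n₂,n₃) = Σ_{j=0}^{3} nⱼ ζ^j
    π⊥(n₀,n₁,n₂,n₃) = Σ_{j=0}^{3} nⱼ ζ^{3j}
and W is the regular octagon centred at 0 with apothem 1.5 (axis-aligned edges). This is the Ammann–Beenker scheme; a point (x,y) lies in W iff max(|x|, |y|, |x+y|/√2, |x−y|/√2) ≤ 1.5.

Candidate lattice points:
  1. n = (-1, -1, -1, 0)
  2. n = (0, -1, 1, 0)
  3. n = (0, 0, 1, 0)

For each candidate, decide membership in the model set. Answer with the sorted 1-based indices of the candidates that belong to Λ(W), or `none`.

Internal map: ζ^{3j} for j=0..3 gives (1,0), (−√2/2,√2/2), (0,−1), (√2/2,√2/2).
#1 (-1, -1, -1, 0): internal (-0.292893, 0.292893); octagon support 0.414214 vs apothem 1.5 → ∈ W
#2 (0, -1, 1, 0): internal (0.707107, -1.707107); octagon support 1.707107 vs apothem 1.5 → ∉ W
#3 (0, 0, 1, 0): internal (0.000000, -1.000000); octagon support 1.000000 vs apothem 1.5 → ∈ W

1, 3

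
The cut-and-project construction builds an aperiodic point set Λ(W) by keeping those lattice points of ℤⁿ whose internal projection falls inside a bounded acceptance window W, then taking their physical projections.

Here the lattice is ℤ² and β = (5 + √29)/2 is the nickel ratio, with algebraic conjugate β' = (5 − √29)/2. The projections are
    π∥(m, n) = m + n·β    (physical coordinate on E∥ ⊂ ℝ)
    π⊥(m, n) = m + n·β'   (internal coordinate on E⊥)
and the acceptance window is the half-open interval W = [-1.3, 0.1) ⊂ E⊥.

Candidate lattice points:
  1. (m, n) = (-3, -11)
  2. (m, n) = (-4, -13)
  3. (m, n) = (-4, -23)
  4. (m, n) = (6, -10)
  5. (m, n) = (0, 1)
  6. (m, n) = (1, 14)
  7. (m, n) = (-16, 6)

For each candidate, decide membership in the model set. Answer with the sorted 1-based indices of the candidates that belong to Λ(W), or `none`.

β' = (5−√29)/2 ≈ -0.19258.
candidate 1: (m,n)=(-3,-11) → π∥ = -3-11·β ≈ -60.11841, π⊥ = -3-11·β' ≈ -0.88159 ∈ [-1.3, 0.1) ⇒ IN Λ
candidate 2: (m,n)=(-4,-13) → π∥ = -4-13·β ≈ -71.50357, π⊥ = -4-13·β' ≈ -1.49643 ∉ [-1.3, 0.1) ⇒ out
candidate 3: (m,n)=(-4,-23) → π∥ = -4-23·β ≈ -123.42940, π⊥ = -4-23·β' ≈ 0.42940 ∉ [-1.3, 0.1) ⇒ out
candidate 4: (m,n)=(6,-10) → π∥ = 6-10·β ≈ -45.92582, π⊥ = 6-10·β' ≈ 7.92582 ∉ [-1.3, 0.1) ⇒ out
candidate 5: (m,n)=(0,1) → π∥ = 0+1·β ≈ 5.19258, π⊥ = 0+1·β' ≈ -0.19258 ∈ [-1.3, 0.1) ⇒ IN Λ
candidate 6: (m,n)=(1,14) → π∥ = 1+14·β ≈ 73.69615, π⊥ = 1+14·β' ≈ -1.69615 ∉ [-1.3, 0.1) ⇒ out
candidate 7: (m,n)=(-16,6) → π∥ = -16+6·β ≈ 15.15549, π⊥ = -16+6·β' ≈ -17.15549 ∉ [-1.3, 0.1) ⇒ out

1, 5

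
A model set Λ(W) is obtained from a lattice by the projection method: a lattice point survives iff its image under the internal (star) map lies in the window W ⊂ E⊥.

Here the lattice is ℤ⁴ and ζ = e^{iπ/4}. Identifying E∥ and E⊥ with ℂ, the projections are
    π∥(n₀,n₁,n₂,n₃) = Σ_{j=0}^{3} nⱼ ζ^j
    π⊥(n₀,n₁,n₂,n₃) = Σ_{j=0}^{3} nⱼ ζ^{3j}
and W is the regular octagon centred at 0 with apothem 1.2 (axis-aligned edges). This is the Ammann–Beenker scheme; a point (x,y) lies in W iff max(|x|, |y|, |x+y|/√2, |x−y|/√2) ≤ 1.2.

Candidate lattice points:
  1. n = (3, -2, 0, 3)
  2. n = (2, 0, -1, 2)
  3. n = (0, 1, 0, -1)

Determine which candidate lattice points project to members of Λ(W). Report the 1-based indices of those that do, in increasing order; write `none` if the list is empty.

Internal map: ζ^{3j} for j=0..3 gives (1,0), (−√2/2,√2/2), (0,−1), (√2/2,√2/2).
candidate 1: n = (3, -2, 0, 3) → π⊥ ≈ (+6.535534, +0.707107); max(|x|,|y|,|x±y|/√2) = 6.535534 > 1.2 ⇒ ∉ W
candidate 2: n = (2, 0, -1, 2) → π⊥ ≈ (+3.414214, +2.414214); max(|x|,|y|,|x±y|/√2) = 4.121320 > 1.2 ⇒ ∉ W
candidate 3: n = (0, 1, 0, -1) → π⊥ ≈ (-1.414214, +0.000000); max(|x|,|y|,|x±y|/√2) = 1.414214 > 1.2 ⇒ ∉ W

none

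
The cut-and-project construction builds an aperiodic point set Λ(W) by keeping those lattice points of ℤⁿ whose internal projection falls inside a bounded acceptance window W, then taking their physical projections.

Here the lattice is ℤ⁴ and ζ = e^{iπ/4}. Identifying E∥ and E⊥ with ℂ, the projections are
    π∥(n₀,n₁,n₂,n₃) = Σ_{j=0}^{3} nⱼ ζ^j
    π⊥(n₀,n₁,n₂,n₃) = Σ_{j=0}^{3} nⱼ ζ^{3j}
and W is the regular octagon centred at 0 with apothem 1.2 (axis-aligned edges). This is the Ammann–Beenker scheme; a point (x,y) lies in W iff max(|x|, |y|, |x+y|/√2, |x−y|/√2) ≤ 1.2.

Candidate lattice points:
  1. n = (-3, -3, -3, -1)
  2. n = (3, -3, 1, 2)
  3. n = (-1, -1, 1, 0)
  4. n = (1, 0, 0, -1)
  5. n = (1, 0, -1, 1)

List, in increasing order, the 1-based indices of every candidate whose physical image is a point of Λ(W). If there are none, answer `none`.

π⊥(n) = n₀ + n₁ζ³ + n₂ζ⁶ + n₃ζ⁹ where ζ = e^{iπ/4}.
#1 (-3, -3, -3, -1): internal (-1.5858, 0.1716); octagon support 1.5858 vs apothem 1.2 → ∉ W
#2 (3, -3, 1, 2): internal (6.5355, -1.7071); octagon support 6.5355 vs apothem 1.2 → ∉ W
#3 (-1, -1, 1, 0): internal (-0.2929, -1.7071); octagon support 1.7071 vs apothem 1.2 → ∉ W
#4 (1, 0, 0, -1): internal (0.2929, -0.7071); octagon support 0.7071 vs apothem 1.2 → ∈ W
#5 (1, 0, -1, 1): internal (1.7071, 1.7071); octagon support 2.4142 vs apothem 1.2 → ∉ W

4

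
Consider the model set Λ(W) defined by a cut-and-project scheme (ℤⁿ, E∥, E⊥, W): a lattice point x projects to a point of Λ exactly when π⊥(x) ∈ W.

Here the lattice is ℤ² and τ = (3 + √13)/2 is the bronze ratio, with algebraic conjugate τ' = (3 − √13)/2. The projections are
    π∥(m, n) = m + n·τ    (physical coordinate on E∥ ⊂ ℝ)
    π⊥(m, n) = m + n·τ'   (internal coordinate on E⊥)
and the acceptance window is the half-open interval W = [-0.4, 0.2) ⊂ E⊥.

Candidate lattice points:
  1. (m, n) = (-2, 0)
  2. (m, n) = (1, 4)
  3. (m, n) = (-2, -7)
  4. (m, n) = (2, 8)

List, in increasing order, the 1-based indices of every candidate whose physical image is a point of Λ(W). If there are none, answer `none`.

2, 3

Compute τ' = (3−√13)/2 = -0.3028, so π⊥(m,n) = m -0.3028·n.
candidate 1: (m,n)=(-2,0) → π∥ = -2+0·τ ≈ -2.0000, π⊥ = -2+0·τ' ≈ -2.0000 ∉ [-0.4, 0.2) ⇒ out
candidate 2: (m,n)=(1,4) → π∥ = 1+4·τ ≈ 14.2111, π⊥ = 1+4·τ' ≈ -0.2111 ∈ [-0.4, 0.2) ⇒ IN Λ
candidate 3: (m,n)=(-2,-7) → π∥ = -2-7·τ ≈ -25.1194, π⊥ = -2-7·τ' ≈ 0.1194 ∈ [-0.4, 0.2) ⇒ IN Λ
candidate 4: (m,n)=(2,8) → π∥ = 2+8·τ ≈ 28.4222, π⊥ = 2+8·τ' ≈ -0.4222 ∉ [-0.4, 0.2) ⇒ out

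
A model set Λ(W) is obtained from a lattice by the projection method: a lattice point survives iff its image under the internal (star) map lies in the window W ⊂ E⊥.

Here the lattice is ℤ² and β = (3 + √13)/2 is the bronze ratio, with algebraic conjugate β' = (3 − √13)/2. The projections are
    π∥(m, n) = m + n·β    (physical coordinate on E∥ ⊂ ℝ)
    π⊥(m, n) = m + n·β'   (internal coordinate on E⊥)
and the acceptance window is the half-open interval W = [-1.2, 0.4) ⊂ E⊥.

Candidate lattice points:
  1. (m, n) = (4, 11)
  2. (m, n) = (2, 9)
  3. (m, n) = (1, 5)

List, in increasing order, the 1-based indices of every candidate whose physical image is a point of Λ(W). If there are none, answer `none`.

2, 3

Numerically β ≈ 3.30278 and β' = −1/β ≈ -0.30278.
[1] lift (4,11): star map gives 0.66947; window check -1.2 ≤ 0.66947 < 0.4 is false → out
[2] lift (2,9): star map gives -0.72498; window check -1.2 ≤ -0.72498 < 0.4 is true → IN Λ
[3] lift (1,5): star map gives -0.51388; window check -1.2 ≤ -0.51388 < 0.4 is true → IN Λ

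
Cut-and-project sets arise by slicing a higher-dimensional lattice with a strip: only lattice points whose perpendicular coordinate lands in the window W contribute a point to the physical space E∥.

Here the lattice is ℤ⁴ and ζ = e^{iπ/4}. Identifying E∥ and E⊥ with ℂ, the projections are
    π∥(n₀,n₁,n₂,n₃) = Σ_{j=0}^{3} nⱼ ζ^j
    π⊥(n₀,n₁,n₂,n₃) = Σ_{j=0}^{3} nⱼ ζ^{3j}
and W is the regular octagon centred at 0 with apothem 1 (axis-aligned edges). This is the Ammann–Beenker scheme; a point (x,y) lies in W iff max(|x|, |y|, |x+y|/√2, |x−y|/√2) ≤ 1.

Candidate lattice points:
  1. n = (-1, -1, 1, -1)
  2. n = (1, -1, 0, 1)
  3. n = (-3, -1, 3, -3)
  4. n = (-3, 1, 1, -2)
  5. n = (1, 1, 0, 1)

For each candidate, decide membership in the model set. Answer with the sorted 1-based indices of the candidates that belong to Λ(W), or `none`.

none

With ζ = e^{iπ/4} the internal vectors are ζ^0,ζ^3,ζ^6,ζ^9.
candidate 1: n = (-1, -1, 1, -1) → π⊥ ≈ (-1.00000, -2.41421); max(|x|,|y|,|x±y|/√2) = 2.41421 > 1 ⇒ ∉ W
candidate 2: n = (1, -1, 0, 1) → π⊥ ≈ (+2.41421, +0.00000); max(|x|,|y|,|x±y|/√2) = 2.41421 > 1 ⇒ ∉ W
candidate 3: n = (-3, -1, 3, -3) → π⊥ ≈ (-4.41421, -5.82843); max(|x|,|y|,|x±y|/√2) = 7.24264 > 1 ⇒ ∉ W
candidate 4: n = (-3, 1, 1, -2) → π⊥ ≈ (-5.12132, -1.70711); max(|x|,|y|,|x±y|/√2) = 5.12132 > 1 ⇒ ∉ W
candidate 5: n = (1, 1, 0, 1) → π⊥ ≈ (+1.00000, +1.41421); max(|x|,|y|,|x±y|/√2) = 1.70711 > 1 ⇒ ∉ W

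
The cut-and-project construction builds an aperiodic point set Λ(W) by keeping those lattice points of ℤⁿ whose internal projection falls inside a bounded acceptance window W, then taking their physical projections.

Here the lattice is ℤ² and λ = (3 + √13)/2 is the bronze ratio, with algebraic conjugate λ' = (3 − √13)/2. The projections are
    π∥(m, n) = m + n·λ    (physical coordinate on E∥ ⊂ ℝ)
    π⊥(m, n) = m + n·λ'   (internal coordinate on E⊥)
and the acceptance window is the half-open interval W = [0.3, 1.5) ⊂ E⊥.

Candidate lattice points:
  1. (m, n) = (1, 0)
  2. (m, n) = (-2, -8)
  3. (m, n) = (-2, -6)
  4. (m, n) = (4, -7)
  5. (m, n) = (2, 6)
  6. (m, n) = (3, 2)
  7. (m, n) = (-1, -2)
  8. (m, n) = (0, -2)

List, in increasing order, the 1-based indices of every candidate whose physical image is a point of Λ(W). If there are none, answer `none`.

1, 2, 8

λ' = (3−√13)/2 ≈ -0.302776.
candidate 1: (m,n)=(1,0) → π∥ = 1+0·λ ≈ 1.000000, π⊥ = 1+0·λ' ≈ 1.000000 ∈ [0.3, 1.5) ⇒ IN Λ
candidate 2: (m,n)=(-2,-8) → π∥ = -2-8·λ ≈ -28.422205, π⊥ = -2-8·λ' ≈ 0.422205 ∈ [0.3, 1.5) ⇒ IN Λ
candidate 3: (m,n)=(-2,-6) → π∥ = -2-6·λ ≈ -21.816654, π⊥ = -2-6·λ' ≈ -0.183346 ∉ [0.3, 1.5) ⇒ out
candidate 4: (m,n)=(4,-7) → π∥ = 4-7·λ ≈ -19.119429, π⊥ = 4-7·λ' ≈ 6.119429 ∉ [0.3, 1.5) ⇒ out
candidate 5: (m,n)=(2,6) → π∥ = 2+6·λ ≈ 21.816654, π⊥ = 2+6·λ' ≈ 0.183346 ∉ [0.3, 1.5) ⇒ out
candidate 6: (m,n)=(3,2) → π∥ = 3+2·λ ≈ 9.605551, π⊥ = 3+2·λ' ≈ 2.394449 ∉ [0.3, 1.5) ⇒ out
candidate 7: (m,n)=(-1,-2) → π∥ = -1-2·λ ≈ -7.605551, π⊥ = -1-2·λ' ≈ -0.394449 ∉ [0.3, 1.5) ⇒ out
candidate 8: (m,n)=(0,-2) → π∥ = 0-2·λ ≈ -6.605551, π⊥ = 0-2·λ' ≈ 0.605551 ∈ [0.3, 1.5) ⇒ IN Λ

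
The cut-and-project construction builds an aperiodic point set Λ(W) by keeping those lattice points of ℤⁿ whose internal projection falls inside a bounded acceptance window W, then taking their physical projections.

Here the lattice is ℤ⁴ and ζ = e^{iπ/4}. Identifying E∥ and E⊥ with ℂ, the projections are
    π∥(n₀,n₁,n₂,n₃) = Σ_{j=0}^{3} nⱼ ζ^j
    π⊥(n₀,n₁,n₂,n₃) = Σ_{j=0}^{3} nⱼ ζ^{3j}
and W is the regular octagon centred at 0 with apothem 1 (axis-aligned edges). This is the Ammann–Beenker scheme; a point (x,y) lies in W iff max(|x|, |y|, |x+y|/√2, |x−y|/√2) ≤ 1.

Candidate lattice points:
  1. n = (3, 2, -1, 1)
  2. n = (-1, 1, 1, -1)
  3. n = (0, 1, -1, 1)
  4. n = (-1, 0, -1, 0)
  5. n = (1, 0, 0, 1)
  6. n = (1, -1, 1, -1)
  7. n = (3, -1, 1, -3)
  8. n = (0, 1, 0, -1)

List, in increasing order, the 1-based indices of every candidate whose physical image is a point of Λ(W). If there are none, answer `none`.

Internal map: ζ^{3j} for j=0..3 gives (1,0), (−√2/2,√2/2), (0,−1), (√2/2,√2/2).
candidate 1: n = (3, 2, -1, 1) → π⊥ ≈ (+2.292893, +3.121320); max(|x|,|y|,|x±y|/√2) = 3.828427 > 1 ⇒ ∉ W
candidate 2: n = (-1, 1, 1, -1) → π⊥ ≈ (-2.414214, -1.000000); max(|x|,|y|,|x±y|/√2) = 2.414214 > 1 ⇒ ∉ W
candidate 3: n = (0, 1, -1, 1) → π⊥ ≈ (+0.000000, +2.414214); max(|x|,|y|,|x±y|/√2) = 2.414214 > 1 ⇒ ∉ W
candidate 4: n = (-1, 0, -1, 0) → π⊥ ≈ (-1.000000, +1.000000); max(|x|,|y|,|x±y|/√2) = 1.414214 > 1 ⇒ ∉ W
candidate 5: n = (1, 0, 0, 1) → π⊥ ≈ (+1.707107, +0.707107); max(|x|,|y|,|x±y|/√2) = 1.707107 > 1 ⇒ ∉ W
candidate 6: n = (1, -1, 1, -1) → π⊥ ≈ (+1.000000, -2.414214); max(|x|,|y|,|x±y|/√2) = 2.414214 > 1 ⇒ ∉ W
candidate 7: n = (3, -1, 1, -3) → π⊥ ≈ (+1.585786, -3.828427); max(|x|,|y|,|x±y|/√2) = 3.828427 > 1 ⇒ ∉ W
candidate 8: n = (0, 1, 0, -1) → π⊥ ≈ (-1.414214, +0.000000); max(|x|,|y|,|x±y|/√2) = 1.414214 > 1 ⇒ ∉ W

none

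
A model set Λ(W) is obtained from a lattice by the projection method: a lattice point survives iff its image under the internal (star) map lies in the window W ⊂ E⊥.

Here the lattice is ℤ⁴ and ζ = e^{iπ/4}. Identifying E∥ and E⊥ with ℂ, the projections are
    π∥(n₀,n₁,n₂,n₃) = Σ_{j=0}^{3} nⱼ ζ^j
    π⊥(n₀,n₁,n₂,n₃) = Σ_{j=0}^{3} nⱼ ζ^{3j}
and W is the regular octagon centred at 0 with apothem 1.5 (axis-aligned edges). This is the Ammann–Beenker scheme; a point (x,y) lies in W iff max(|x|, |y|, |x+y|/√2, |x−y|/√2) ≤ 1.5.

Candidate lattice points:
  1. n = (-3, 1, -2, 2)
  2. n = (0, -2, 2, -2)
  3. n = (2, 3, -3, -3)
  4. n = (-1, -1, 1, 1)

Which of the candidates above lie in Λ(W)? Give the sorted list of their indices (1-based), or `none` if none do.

4

Internal map: ζ^{3j} for j=0..3 gives (1,0), (−√2/2,√2/2), (0,−1), (√2/2,√2/2).
#1 (-3, 1, -2, 2): internal (-2.292893, 4.121320); octagon support 4.535534 vs apothem 1.5 → ∉ W
#2 (0, -2, 2, -2): internal (0.000000, -4.828427); octagon support 4.828427 vs apothem 1.5 → ∉ W
#3 (2, 3, -3, -3): internal (-2.242641, 3.000000); octagon support 3.707107 vs apothem 1.5 → ∉ W
#4 (-1, -1, 1, 1): internal (0.414214, -1.000000); octagon support 1.000000 vs apothem 1.5 → ∈ W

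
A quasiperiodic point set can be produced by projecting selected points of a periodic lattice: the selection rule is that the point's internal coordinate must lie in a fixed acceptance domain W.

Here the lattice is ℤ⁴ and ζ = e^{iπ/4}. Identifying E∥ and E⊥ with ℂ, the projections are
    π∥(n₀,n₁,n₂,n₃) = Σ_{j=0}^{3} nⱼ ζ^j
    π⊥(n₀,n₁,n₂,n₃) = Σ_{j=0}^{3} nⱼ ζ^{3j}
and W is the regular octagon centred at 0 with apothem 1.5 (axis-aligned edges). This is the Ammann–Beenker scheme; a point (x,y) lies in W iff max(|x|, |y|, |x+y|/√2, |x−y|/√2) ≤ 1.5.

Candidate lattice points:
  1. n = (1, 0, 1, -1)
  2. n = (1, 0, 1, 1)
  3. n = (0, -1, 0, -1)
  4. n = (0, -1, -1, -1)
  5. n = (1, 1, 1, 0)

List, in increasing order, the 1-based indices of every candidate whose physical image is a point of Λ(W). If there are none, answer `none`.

3, 4, 5

Internal map: ζ^{3j} for j=0..3 gives (1,0), (−√2/2,√2/2), (0,−1), (√2/2,√2/2).
#1 (1, 0, 1, -1): internal (0.29289, -1.70711); octagon support 1.70711 vs apothem 1.5 → ∉ W
#2 (1, 0, 1, 1): internal (1.70711, -0.29289); octagon support 1.70711 vs apothem 1.5 → ∉ W
#3 (0, -1, 0, -1): internal (0.00000, -1.41421); octagon support 1.41421 vs apothem 1.5 → ∈ W
#4 (0, -1, -1, -1): internal (0.00000, -0.41421); octagon support 0.41421 vs apothem 1.5 → ∈ W
#5 (1, 1, 1, 0): internal (0.29289, -0.29289); octagon support 0.41421 vs apothem 1.5 → ∈ W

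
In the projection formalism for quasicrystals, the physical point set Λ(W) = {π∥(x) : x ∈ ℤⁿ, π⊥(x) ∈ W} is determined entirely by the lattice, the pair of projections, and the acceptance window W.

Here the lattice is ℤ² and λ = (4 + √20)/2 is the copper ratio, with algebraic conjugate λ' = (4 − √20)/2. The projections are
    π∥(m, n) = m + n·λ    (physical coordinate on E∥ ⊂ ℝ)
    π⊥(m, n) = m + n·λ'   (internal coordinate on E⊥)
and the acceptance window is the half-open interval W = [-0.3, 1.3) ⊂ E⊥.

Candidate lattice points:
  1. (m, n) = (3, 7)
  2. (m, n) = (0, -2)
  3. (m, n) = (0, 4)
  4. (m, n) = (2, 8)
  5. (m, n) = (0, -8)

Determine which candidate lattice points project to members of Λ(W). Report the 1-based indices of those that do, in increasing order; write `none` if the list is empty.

Numerically λ ≈ 4.2361 and λ' = −1/λ ≈ -0.2361.
[1] lift (3,7): star map gives 1.3475; window check -0.3 ≤ 1.3475 < 1.3 is false → out
[2] lift (0,-2): star map gives 0.4721; window check -0.3 ≤ 0.4721 < 1.3 is true → IN Λ
[3] lift (0,4): star map gives -0.9443; window check -0.3 ≤ -0.9443 < 1.3 is false → out
[4] lift (2,8): star map gives 0.1115; window check -0.3 ≤ 0.1115 < 1.3 is true → IN Λ
[5] lift (0,-8): star map gives 1.8885; window check -0.3 ≤ 1.8885 < 1.3 is false → out

2, 4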